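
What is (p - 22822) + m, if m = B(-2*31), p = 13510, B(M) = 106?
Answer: -9206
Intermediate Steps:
m = 106
(p - 22822) + m = (13510 - 22822) + 106 = -9312 + 106 = -9206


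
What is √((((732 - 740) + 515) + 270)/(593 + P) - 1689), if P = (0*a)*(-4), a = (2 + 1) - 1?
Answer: 60*I*√164854/593 ≈ 41.081*I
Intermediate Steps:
a = 2 (a = 3 - 1 = 2)
P = 0 (P = (0*2)*(-4) = 0*(-4) = 0)
√((((732 - 740) + 515) + 270)/(593 + P) - 1689) = √((((732 - 740) + 515) + 270)/(593 + 0) - 1689) = √(((-8 + 515) + 270)/593 - 1689) = √((507 + 270)*(1/593) - 1689) = √(777*(1/593) - 1689) = √(777/593 - 1689) = √(-1000800/593) = 60*I*√164854/593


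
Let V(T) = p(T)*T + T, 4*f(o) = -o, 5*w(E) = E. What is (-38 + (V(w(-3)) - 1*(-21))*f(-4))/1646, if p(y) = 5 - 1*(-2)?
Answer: -109/8230 ≈ -0.013244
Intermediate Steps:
w(E) = E/5
f(o) = -o/4 (f(o) = (-o)/4 = -o/4)
p(y) = 7 (p(y) = 5 + 2 = 7)
V(T) = 8*T (V(T) = 7*T + T = 8*T)
(-38 + (V(w(-3)) - 1*(-21))*f(-4))/1646 = (-38 + (8*((1/5)*(-3)) - 1*(-21))*(-1/4*(-4)))/1646 = (-38 + (8*(-3/5) + 21)*1)*(1/1646) = (-38 + (-24/5 + 21)*1)*(1/1646) = (-38 + (81/5)*1)*(1/1646) = (-38 + 81/5)*(1/1646) = -109/5*1/1646 = -109/8230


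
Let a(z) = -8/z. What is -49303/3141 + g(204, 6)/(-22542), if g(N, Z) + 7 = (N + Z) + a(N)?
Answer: -6301479113/401225058 ≈ -15.706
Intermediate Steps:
g(N, Z) = -7 + N + Z - 8/N (g(N, Z) = -7 + ((N + Z) - 8/N) = -7 + (N + Z - 8/N) = -7 + N + Z - 8/N)
-49303/3141 + g(204, 6)/(-22542) = -49303/3141 + (-7 + 204 + 6 - 8/204)/(-22542) = -49303*1/3141 + (-7 + 204 + 6 - 8*1/204)*(-1/22542) = -49303/3141 + (-7 + 204 + 6 - 2/51)*(-1/22542) = -49303/3141 + (10351/51)*(-1/22542) = -49303/3141 - 10351/1149642 = -6301479113/401225058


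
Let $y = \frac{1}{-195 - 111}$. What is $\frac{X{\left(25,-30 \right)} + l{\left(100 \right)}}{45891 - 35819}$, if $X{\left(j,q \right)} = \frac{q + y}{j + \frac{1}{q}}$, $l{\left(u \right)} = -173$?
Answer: $- \frac{1663583}{96185082} \approx -0.017296$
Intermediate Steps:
$y = - \frac{1}{306}$ ($y = \frac{1}{-306} = - \frac{1}{306} \approx -0.003268$)
$X{\left(j,q \right)} = \frac{- \frac{1}{306} + q}{j + \frac{1}{q}}$ ($X{\left(j,q \right)} = \frac{q - \frac{1}{306}}{j + \frac{1}{q}} = \frac{- \frac{1}{306} + q}{j + \frac{1}{q}}$)
$\frac{X{\left(25,-30 \right)} + l{\left(100 \right)}}{45891 - 35819} = \frac{\frac{1}{306} \left(-30\right) \frac{1}{1 + 25 \left(-30\right)} \left(-1 + 306 \left(-30\right)\right) - 173}{45891 - 35819} = \frac{\frac{1}{306} \left(-30\right) \frac{1}{1 - 750} \left(-1 - 9180\right) - 173}{10072} = \left(\frac{1}{306} \left(-30\right) \frac{1}{-749} \left(-9181\right) - 173\right) \frac{1}{10072} = \left(\frac{1}{306} \left(-30\right) \left(- \frac{1}{749}\right) \left(-9181\right) - 173\right) \frac{1}{10072} = \left(- \frac{45905}{38199} - 173\right) \frac{1}{10072} = \left(- \frac{6654332}{38199}\right) \frac{1}{10072} = - \frac{1663583}{96185082}$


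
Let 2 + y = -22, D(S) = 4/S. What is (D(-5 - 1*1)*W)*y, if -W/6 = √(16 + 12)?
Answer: -192*√7 ≈ -507.98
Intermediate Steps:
W = -12*√7 (W = -6*√(16 + 12) = -12*√7 ≈ -31.749)
y = -24 (y = -2 - 22 = -24)
(D(-5 - 1*1)*W)*y = ((4/(-5 - 1*1))*(-12*√7))*(-24) = ((4/(-5 - 1))*(-12*√7))*(-24) = ((4/(-6))*(-12*√7))*(-24) = ((4*(-⅙))*(-12*√7))*(-24) = -(-8)*√7*(-24) = (8*√7)*(-24) = -192*√7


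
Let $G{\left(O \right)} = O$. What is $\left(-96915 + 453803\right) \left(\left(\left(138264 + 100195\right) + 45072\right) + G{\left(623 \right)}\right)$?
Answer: $101411152752$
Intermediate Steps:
$\left(-96915 + 453803\right) \left(\left(\left(138264 + 100195\right) + 45072\right) + G{\left(623 \right)}\right) = \left(-96915 + 453803\right) \left(\left(\left(138264 + 100195\right) + 45072\right) + 623\right) = 356888 \left(\left(238459 + 45072\right) + 623\right) = 356888 \left(283531 + 623\right) = 356888 \cdot 284154 = 101411152752$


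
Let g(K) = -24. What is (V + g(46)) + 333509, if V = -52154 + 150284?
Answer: 431615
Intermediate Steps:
V = 98130
(V + g(46)) + 333509 = (98130 - 24) + 333509 = 98106 + 333509 = 431615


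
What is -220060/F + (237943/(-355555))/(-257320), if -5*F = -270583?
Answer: -100667936900449231/24756020895545800 ≈ -4.0664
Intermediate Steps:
F = 270583/5 (F = -1/5*(-270583) = 270583/5 ≈ 54117.)
-220060/F + (237943/(-355555))/(-257320) = -220060/270583/5 + (237943/(-355555))/(-257320) = -220060*5/270583 + (237943*(-1/355555))*(-1/257320) = -1100300/270583 - 237943/355555*(-1/257320) = -1100300/270583 + 237943/91491412600 = -100667936900449231/24756020895545800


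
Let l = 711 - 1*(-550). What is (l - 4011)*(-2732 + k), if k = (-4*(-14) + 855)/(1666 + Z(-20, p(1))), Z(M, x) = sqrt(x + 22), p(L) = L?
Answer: 20848405682500/2775533 + 2505250*sqrt(23)/2775533 ≈ 7.5115e+6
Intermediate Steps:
l = 1261 (l = 711 + 550 = 1261)
Z(M, x) = sqrt(22 + x)
k = 911/(1666 + sqrt(23)) (k = (-4*(-14) + 855)/(1666 + sqrt(22 + 1)) = (56 + 855)/(1666 + sqrt(23)) = 911/(1666 + sqrt(23)) ≈ 0.54525)
(l - 4011)*(-2732 + k) = (1261 - 4011)*(-2732 + (1517726/2775533 - 911*sqrt(23)/2775533)) = -2750*(-7581238430/2775533 - 911*sqrt(23)/2775533) = 20848405682500/2775533 + 2505250*sqrt(23)/2775533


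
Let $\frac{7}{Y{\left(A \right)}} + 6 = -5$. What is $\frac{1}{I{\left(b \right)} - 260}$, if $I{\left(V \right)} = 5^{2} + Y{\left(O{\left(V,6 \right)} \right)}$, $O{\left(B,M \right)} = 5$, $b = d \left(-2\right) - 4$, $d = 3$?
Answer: $- \frac{11}{2592} \approx -0.0042438$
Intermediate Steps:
$b = -10$ ($b = 3 \left(-2\right) - 4 = -6 - 4 = -10$)
$Y{\left(A \right)} = - \frac{7}{11}$ ($Y{\left(A \right)} = \frac{7}{-6 - 5} = \frac{7}{-11} = 7 \left(- \frac{1}{11}\right) = - \frac{7}{11}$)
$I{\left(V \right)} = \frac{268}{11}$ ($I{\left(V \right)} = 5^{2} - \frac{7}{11} = 25 - \frac{7}{11} = \frac{268}{11}$)
$\frac{1}{I{\left(b \right)} - 260} = \frac{1}{\frac{268}{11} - 260} = \frac{1}{- \frac{2592}{11}} = - \frac{11}{2592}$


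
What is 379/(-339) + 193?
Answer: 65048/339 ≈ 191.88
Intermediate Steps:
379/(-339) + 193 = -1/339*379 + 193 = -379/339 + 193 = 65048/339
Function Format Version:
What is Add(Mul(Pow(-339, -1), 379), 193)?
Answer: Rational(65048, 339) ≈ 191.88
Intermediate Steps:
Add(Mul(Pow(-339, -1), 379), 193) = Add(Mul(Rational(-1, 339), 379), 193) = Add(Rational(-379, 339), 193) = Rational(65048, 339)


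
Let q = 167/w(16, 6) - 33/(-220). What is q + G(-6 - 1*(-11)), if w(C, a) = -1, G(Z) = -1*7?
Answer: -3477/20 ≈ -173.85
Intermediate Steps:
G(Z) = -7
q = -3337/20 (q = 167/(-1) - 33/(-220) = 167*(-1) - 33*(-1/220) = -167 + 3/20 = -3337/20 ≈ -166.85)
q + G(-6 - 1*(-11)) = -3337/20 - 7 = -3477/20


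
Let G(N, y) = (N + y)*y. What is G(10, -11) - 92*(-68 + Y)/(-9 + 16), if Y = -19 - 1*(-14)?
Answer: 6793/7 ≈ 970.43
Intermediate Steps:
Y = -5 (Y = -19 + 14 = -5)
G(N, y) = y*(N + y)
G(10, -11) - 92*(-68 + Y)/(-9 + 16) = -11*(10 - 11) - 92*(-68 - 5)/(-9 + 16) = -11*(-1) - (-6716)/7 = 11 - (-6716)/7 = 11 - 92*(-73/7) = 11 + 6716/7 = 6793/7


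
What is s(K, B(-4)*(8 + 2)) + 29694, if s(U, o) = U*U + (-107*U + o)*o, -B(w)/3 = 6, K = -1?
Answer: 42835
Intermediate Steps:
B(w) = -18 (B(w) = -3*6 = -18)
s(U, o) = U² + o*(o - 107*U) (s(U, o) = U² + (o - 107*U)*o = U² + o*(o - 107*U))
s(K, B(-4)*(8 + 2)) + 29694 = ((-1)² + (-18*(8 + 2))² - 107*(-1)*(-18*(8 + 2))) + 29694 = (1 + (-18*10)² - 107*(-1)*(-18*10)) + 29694 = (1 + (-180)² - 107*(-1)*(-180)) + 29694 = (1 + 32400 - 19260) + 29694 = 13141 + 29694 = 42835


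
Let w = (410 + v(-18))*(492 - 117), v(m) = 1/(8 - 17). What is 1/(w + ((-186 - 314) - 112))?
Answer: 3/459289 ≈ 6.5318e-6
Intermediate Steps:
v(m) = -⅑ (v(m) = 1/(-9) = -⅑)
w = 461125/3 (w = (410 - ⅑)*(492 - 117) = (3689/9)*375 = 461125/3 ≈ 1.5371e+5)
1/(w + ((-186 - 314) - 112)) = 1/(461125/3 + ((-186 - 314) - 112)) = 1/(461125/3 + (-500 - 112)) = 1/(461125/3 - 612) = 1/(459289/3) = 3/459289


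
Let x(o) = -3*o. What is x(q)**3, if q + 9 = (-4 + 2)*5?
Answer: 185193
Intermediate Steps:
q = -19 (q = -9 + (-4 + 2)*5 = -9 - 2*5 = -9 - 10 = -19)
x(q)**3 = (-3*(-19))**3 = 57**3 = 185193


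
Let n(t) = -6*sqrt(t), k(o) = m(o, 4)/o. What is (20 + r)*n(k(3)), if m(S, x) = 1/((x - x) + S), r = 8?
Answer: -56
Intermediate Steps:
m(S, x) = 1/S (m(S, x) = 1/(0 + S) = 1/S)
k(o) = o**(-2) (k(o) = 1/(o*o) = o**(-2))
(20 + r)*n(k(3)) = (20 + 8)*(-6*sqrt(3**(-2))) = 28*(-6*sqrt(1/9)) = 28*(-6*1/3) = 28*(-2) = -56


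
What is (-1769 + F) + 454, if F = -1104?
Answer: -2419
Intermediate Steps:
(-1769 + F) + 454 = (-1769 - 1104) + 454 = -2873 + 454 = -2419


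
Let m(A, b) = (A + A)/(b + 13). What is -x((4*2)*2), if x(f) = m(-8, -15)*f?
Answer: -128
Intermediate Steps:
m(A, b) = 2*A/(13 + b) (m(A, b) = (2*A)/(13 + b) = 2*A/(13 + b))
x(f) = 8*f (x(f) = (2*(-8)/(13 - 15))*f = (2*(-8)/(-2))*f = (2*(-8)*(-½))*f = 8*f)
-x((4*2)*2) = -8*(4*2)*2 = -8*8*2 = -8*16 = -1*128 = -128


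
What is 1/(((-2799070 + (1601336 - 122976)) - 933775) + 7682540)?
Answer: 1/5428055 ≈ 1.8423e-7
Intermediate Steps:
1/(((-2799070 + (1601336 - 122976)) - 933775) + 7682540) = 1/(((-2799070 + 1478360) - 933775) + 7682540) = 1/((-1320710 - 933775) + 7682540) = 1/(-2254485 + 7682540) = 1/5428055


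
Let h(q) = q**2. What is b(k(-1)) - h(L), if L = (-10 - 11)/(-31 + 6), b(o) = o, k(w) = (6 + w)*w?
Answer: -3566/625 ≈ -5.7056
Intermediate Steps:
k(w) = w*(6 + w)
L = 21/25 (L = -21/(-25) = -21*(-1/25) = 21/25 ≈ 0.84000)
b(k(-1)) - h(L) = -(6 - 1) - (21/25)**2 = -1*5 - 1*441/625 = -5 - 441/625 = -3566/625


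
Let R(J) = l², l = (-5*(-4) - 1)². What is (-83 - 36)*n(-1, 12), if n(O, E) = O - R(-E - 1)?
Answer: 15508318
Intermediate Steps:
l = 361 (l = (20 - 1)² = 19² = 361)
R(J) = 130321 (R(J) = 361² = 130321)
n(O, E) = -130321 + O (n(O, E) = O - 1*130321 = O - 130321 = -130321 + O)
(-83 - 36)*n(-1, 12) = (-83 - 36)*(-130321 - 1) = -119*(-130322) = 15508318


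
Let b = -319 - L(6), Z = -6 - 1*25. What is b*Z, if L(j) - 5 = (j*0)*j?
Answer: 10044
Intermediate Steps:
L(j) = 5 (L(j) = 5 + (j*0)*j = 5 + 0*j = 5 + 0 = 5)
Z = -31 (Z = -6 - 25 = -31)
b = -324 (b = -319 - 1*5 = -319 - 5 = -324)
b*Z = -324*(-31) = 10044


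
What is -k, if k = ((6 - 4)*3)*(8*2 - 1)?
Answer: -90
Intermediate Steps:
k = 90 (k = (2*3)*(16 - 1) = 6*15 = 90)
-k = -1*90 = -90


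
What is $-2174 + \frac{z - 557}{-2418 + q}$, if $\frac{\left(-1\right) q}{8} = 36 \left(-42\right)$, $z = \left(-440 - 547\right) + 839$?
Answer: $- \frac{7013559}{3226} \approx -2174.1$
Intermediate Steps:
$z = -148$ ($z = -987 + 839 = -148$)
$q = 12096$ ($q = - 8 \cdot 36 \left(-42\right) = \left(-8\right) \left(-1512\right) = 12096$)
$-2174 + \frac{z - 557}{-2418 + q} = -2174 + \frac{-148 - 557}{-2418 + 12096} = -2174 - \frac{705}{9678} = -2174 - \frac{235}{3226} = - \frac{7013559}{3226}$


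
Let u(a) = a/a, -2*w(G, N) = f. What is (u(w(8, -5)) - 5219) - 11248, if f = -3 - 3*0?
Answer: -16466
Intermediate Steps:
f = -3 (f = -3 + 0 = -3)
w(G, N) = 3/2 (w(G, N) = -½*(-3) = 3/2)
u(a) = 1
(u(w(8, -5)) - 5219) - 11248 = (1 - 5219) - 11248 = -5218 - 11248 = -16466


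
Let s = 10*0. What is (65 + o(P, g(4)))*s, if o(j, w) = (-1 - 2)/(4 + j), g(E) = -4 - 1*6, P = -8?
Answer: 0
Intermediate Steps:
g(E) = -10 (g(E) = -4 - 6 = -10)
o(j, w) = -3/(4 + j)
s = 0
(65 + o(P, g(4)))*s = (65 - 3/(4 - 8))*0 = (65 - 3/(-4))*0 = (65 - 3*(-¼))*0 = (65 + ¾)*0 = (263/4)*0 = 0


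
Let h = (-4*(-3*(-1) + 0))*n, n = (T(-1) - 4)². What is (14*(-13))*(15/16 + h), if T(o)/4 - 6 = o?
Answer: 4471467/8 ≈ 5.5893e+5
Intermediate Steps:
T(o) = 24 + 4*o
n = 256 (n = ((24 + 4*(-1)) - 4)² = ((24 - 4) - 4)² = (20 - 4)² = 16² = 256)
h = -3072 (h = -4*(-3*(-1) + 0)*256 = -4*(3 + 0)*256 = -4*3*256 = -12*256 = -3072)
(14*(-13))*(15/16 + h) = (14*(-13))*(15/16 - 3072) = -182*(15*(1/16) - 3072) = -182*(15/16 - 3072) = -182*(-49137/16) = 4471467/8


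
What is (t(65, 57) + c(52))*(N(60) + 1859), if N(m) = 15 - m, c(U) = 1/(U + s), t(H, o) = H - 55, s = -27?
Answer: 455314/25 ≈ 18213.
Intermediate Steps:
t(H, o) = -55 + H
c(U) = 1/(-27 + U) (c(U) = 1/(U - 27) = 1/(-27 + U))
(t(65, 57) + c(52))*(N(60) + 1859) = ((-55 + 65) + 1/(-27 + 52))*((15 - 1*60) + 1859) = (10 + 1/25)*((15 - 60) + 1859) = (10 + 1/25)*(-45 + 1859) = (251/25)*1814 = 455314/25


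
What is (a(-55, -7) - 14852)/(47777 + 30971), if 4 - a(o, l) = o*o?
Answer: -17873/78748 ≈ -0.22696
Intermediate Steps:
a(o, l) = 4 - o**2 (a(o, l) = 4 - o*o = 4 - o**2)
(a(-55, -7) - 14852)/(47777 + 30971) = ((4 - 1*(-55)**2) - 14852)/(47777 + 30971) = ((4 - 1*3025) - 14852)/78748 = ((4 - 3025) - 14852)*(1/78748) = (-3021 - 14852)*(1/78748) = -17873*1/78748 = -17873/78748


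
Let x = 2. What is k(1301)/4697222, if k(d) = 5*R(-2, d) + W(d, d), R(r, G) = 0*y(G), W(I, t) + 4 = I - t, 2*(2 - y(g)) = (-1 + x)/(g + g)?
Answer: -2/2348611 ≈ -8.5157e-7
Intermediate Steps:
y(g) = 2 - 1/(4*g) (y(g) = 2 - (-1 + 2)/(2*(g + g)) = 2 - 1/(2*(2*g)) = 2 - 1/(2*g)/2 = 2 - 1/(4*g))
W(I, t) = -4 + I - t (W(I, t) = -4 + (I - t) = -4 + I - t)
R(r, G) = 0 (R(r, G) = 0*(2 - 1/(4*G)) = 0)
k(d) = -4 (k(d) = 5*0 + (-4 + d - d) = 0 - 4 = -4)
k(1301)/4697222 = -4/4697222 = -4*1/4697222 = -2/2348611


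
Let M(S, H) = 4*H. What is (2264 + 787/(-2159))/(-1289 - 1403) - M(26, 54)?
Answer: -1260285237/5812028 ≈ -216.84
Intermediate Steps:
(2264 + 787/(-2159))/(-1289 - 1403) - M(26, 54) = (2264 + 787/(-2159))/(-1289 - 1403) - 4*54 = (2264 + 787*(-1/2159))/(-2692) - 1*216 = (2264 - 787/2159)*(-1/2692) - 216 = (4887189/2159)*(-1/2692) - 216 = -4887189/5812028 - 216 = -1260285237/5812028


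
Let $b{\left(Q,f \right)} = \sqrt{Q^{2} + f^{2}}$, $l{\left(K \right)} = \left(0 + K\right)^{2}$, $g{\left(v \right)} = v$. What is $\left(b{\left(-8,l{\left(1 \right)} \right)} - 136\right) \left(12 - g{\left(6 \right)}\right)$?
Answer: $-816 + 6 \sqrt{65} \approx -767.63$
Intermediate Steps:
$l{\left(K \right)} = K^{2}$
$\left(b{\left(-8,l{\left(1 \right)} \right)} - 136\right) \left(12 - g{\left(6 \right)}\right) = \left(\sqrt{\left(-8\right)^{2} + \left(1^{2}\right)^{2}} - 136\right) \left(12 - 6\right) = \left(\sqrt{64 + 1^{2}} - 136\right) \left(12 - 6\right) = \left(\sqrt{64 + 1} - 136\right) 6 = \left(\sqrt{65} - 136\right) 6 = \left(-136 + \sqrt{65}\right) 6 = -816 + 6 \sqrt{65}$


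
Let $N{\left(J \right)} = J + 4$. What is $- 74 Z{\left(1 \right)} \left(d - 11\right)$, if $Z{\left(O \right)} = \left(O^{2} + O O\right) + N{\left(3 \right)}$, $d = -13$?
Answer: $15984$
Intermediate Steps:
$N{\left(J \right)} = 4 + J$
$Z{\left(O \right)} = 7 + 2 O^{2}$ ($Z{\left(O \right)} = \left(O^{2} + O O\right) + \left(4 + 3\right) = \left(O^{2} + O^{2}\right) + 7 = 2 O^{2} + 7 = 7 + 2 O^{2}$)
$- 74 Z{\left(1 \right)} \left(d - 11\right) = - 74 \left(7 + 2 \cdot 1^{2}\right) \left(-13 - 11\right) = - 74 \left(7 + 2 \cdot 1\right) \left(-13 - 11\right) = - 74 \left(7 + 2\right) \left(-24\right) = - 74 \cdot 9 \left(-24\right) = \left(-74\right) \left(-216\right) = 15984$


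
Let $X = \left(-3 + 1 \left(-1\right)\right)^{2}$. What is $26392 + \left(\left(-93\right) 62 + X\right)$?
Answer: $20642$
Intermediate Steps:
$X = 16$ ($X = \left(-3 - 1\right)^{2} = \left(-4\right)^{2} = 16$)
$26392 + \left(\left(-93\right) 62 + X\right) = 26392 + \left(\left(-93\right) 62 + 16\right) = 26392 + \left(-5766 + 16\right) = 26392 - 5750 = 20642$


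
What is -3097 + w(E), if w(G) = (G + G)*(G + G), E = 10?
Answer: -2697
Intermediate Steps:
w(G) = 4*G² (w(G) = (2*G)*(2*G) = 4*G²)
-3097 + w(E) = -3097 + 4*10² = -3097 + 4*100 = -3097 + 400 = -2697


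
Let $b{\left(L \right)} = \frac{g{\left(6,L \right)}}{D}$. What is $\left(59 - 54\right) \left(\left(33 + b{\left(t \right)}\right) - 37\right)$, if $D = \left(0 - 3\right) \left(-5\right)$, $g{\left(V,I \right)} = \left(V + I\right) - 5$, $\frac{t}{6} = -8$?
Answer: $- \frac{107}{3} \approx -35.667$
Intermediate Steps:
$t = -48$ ($t = 6 \left(-8\right) = -48$)
$g{\left(V,I \right)} = -5 + I + V$ ($g{\left(V,I \right)} = \left(I + V\right) - 5 = -5 + I + V$)
$D = 15$ ($D = \left(-3\right) \left(-5\right) = 15$)
$b{\left(L \right)} = \frac{1}{15} + \frac{L}{15}$ ($b{\left(L \right)} = \frac{-5 + L + 6}{15} = \left(1 + L\right) \frac{1}{15} = \frac{1}{15} + \frac{L}{15}$)
$\left(59 - 54\right) \left(\left(33 + b{\left(t \right)}\right) - 37\right) = \left(59 - 54\right) \left(\left(33 + \left(\frac{1}{15} + \frac{1}{15} \left(-48\right)\right)\right) - 37\right) = \left(59 - 54\right) \left(\left(33 + \left(\frac{1}{15} - \frac{16}{5}\right)\right) - 37\right) = 5 \left(\left(33 - \frac{47}{15}\right) - 37\right) = 5 \left(\frac{448}{15} - 37\right) = 5 \left(- \frac{107}{15}\right) = - \frac{107}{3}$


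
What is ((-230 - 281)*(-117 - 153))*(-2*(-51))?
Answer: 14072940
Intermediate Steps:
((-230 - 281)*(-117 - 153))*(-2*(-51)) = -511*(-270)*102 = 137970*102 = 14072940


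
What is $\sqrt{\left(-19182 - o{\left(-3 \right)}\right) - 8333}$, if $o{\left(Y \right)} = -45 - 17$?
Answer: $i \sqrt{27453} \approx 165.69 i$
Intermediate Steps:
$o{\left(Y \right)} = -62$
$\sqrt{\left(-19182 - o{\left(-3 \right)}\right) - 8333} = \sqrt{\left(-19182 - -62\right) - 8333} = \sqrt{\left(-19182 + 62\right) - 8333} = \sqrt{-19120 - 8333} = \sqrt{-27453} = i \sqrt{27453}$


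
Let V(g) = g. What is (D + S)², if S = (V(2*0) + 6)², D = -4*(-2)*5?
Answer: 5776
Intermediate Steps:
D = 40 (D = 8*5 = 40)
S = 36 (S = (2*0 + 6)² = (0 + 6)² = 6² = 36)
(D + S)² = (40 + 36)² = 76² = 5776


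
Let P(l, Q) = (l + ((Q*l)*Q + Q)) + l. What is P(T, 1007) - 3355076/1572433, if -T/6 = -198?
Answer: 1894299960311559/1572433 ≈ 1.2047e+9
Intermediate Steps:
T = 1188 (T = -6*(-198) = 1188)
P(l, Q) = Q + 2*l + l*Q**2 (P(l, Q) = (l + (l*Q**2 + Q)) + l = (l + (Q + l*Q**2)) + l = (Q + l + l*Q**2) + l = Q + 2*l + l*Q**2)
P(T, 1007) - 3355076/1572433 = (1007 + 2*1188 + 1188*1007**2) - 3355076/1572433 = (1007 + 2376 + 1188*1014049) - 3355076/1572433 = (1007 + 2376 + 1204690212) - 1*3355076/1572433 = 1204693595 - 3355076/1572433 = 1894299960311559/1572433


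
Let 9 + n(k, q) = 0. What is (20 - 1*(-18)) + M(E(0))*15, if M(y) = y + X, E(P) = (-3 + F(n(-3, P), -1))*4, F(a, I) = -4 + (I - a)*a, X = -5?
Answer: -4777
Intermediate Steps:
n(k, q) = -9 (n(k, q) = -9 + 0 = -9)
F(a, I) = -4 + a*(I - a)
E(P) = -316 (E(P) = (-3 + (-4 - 1*(-9)² - 1*(-9)))*4 = (-3 + (-4 - 1*81 + 9))*4 = (-3 + (-4 - 81 + 9))*4 = (-3 - 76)*4 = -79*4 = -316)
M(y) = -5 + y (M(y) = y - 5 = -5 + y)
(20 - 1*(-18)) + M(E(0))*15 = (20 - 1*(-18)) + (-5 - 316)*15 = (20 + 18) - 321*15 = 38 - 4815 = -4777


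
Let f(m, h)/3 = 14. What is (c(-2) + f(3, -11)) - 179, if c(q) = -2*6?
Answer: -149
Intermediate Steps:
f(m, h) = 42 (f(m, h) = 3*14 = 42)
c(q) = -12
(c(-2) + f(3, -11)) - 179 = (-12 + 42) - 179 = 30 - 179 = -149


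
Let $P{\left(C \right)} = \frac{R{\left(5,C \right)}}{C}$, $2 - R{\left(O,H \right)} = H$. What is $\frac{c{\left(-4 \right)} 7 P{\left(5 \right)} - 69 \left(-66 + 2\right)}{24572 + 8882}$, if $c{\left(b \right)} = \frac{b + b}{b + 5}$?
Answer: $\frac{11124}{83635} \approx 0.13301$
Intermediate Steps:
$c{\left(b \right)} = \frac{2 b}{5 + b}$
$R{\left(O,H \right)} = 2 - H$
$P{\left(C \right)} = \frac{2 - C}{C}$
$\frac{c{\left(-4 \right)} 7 P{\left(5 \right)} - 69 \left(-66 + 2\right)}{24572 + 8882} = \frac{2 \left(-4\right) \frac{1}{5 - 4} \cdot 7 \frac{2 - 5}{5} - 69 \left(-66 + 2\right)}{24572 + 8882} = \frac{2 \left(-4\right) 1^{-1} \cdot 7 \frac{2 - 5}{5} - -4416}{33454} = \left(2 \left(-4\right) 1 \cdot 7 \cdot \frac{1}{5} \left(-3\right) + 4416\right) \frac{1}{33454} = \left(\left(-8\right) 7 \left(- \frac{3}{5}\right) + 4416\right) \frac{1}{33454} = \left(\left(-56\right) \left(- \frac{3}{5}\right) + 4416\right) \frac{1}{33454} = \left(\frac{168}{5} + 4416\right) \frac{1}{33454} = \frac{22248}{5} \cdot \frac{1}{33454} = \frac{11124}{83635}$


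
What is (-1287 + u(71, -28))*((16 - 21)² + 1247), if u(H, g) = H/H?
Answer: -1635792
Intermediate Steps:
u(H, g) = 1
(-1287 + u(71, -28))*((16 - 21)² + 1247) = (-1287 + 1)*((16 - 21)² + 1247) = -1286*((-5)² + 1247) = -1286*(25 + 1247) = -1286*1272 = -1635792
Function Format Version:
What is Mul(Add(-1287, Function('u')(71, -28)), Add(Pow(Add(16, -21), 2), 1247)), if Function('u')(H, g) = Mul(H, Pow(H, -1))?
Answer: -1635792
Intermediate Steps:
Function('u')(H, g) = 1
Mul(Add(-1287, Function('u')(71, -28)), Add(Pow(Add(16, -21), 2), 1247)) = Mul(Add(-1287, 1), Add(Pow(Add(16, -21), 2), 1247)) = Mul(-1286, Add(Pow(-5, 2), 1247)) = Mul(-1286, Add(25, 1247)) = Mul(-1286, 1272) = -1635792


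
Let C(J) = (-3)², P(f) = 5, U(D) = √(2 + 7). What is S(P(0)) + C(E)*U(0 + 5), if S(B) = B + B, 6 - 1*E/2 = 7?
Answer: 37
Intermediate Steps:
E = -2 (E = 12 - 2*7 = 12 - 14 = -2)
U(D) = 3 (U(D) = √9 = 3)
C(J) = 9
S(B) = 2*B
S(P(0)) + C(E)*U(0 + 5) = 2*5 + 9*3 = 10 + 27 = 37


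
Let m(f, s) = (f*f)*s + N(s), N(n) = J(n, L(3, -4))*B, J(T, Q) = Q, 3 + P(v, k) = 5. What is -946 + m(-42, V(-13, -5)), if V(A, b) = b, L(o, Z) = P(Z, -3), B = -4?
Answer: -9774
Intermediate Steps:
P(v, k) = 2 (P(v, k) = -3 + 5 = 2)
L(o, Z) = 2
N(n) = -8 (N(n) = 2*(-4) = -8)
m(f, s) = -8 + s*f² (m(f, s) = (f*f)*s - 8 = f²*s - 8 = s*f² - 8 = -8 + s*f²)
-946 + m(-42, V(-13, -5)) = -946 + (-8 - 5*(-42)²) = -946 + (-8 - 5*1764) = -946 + (-8 - 8820) = -946 - 8828 = -9774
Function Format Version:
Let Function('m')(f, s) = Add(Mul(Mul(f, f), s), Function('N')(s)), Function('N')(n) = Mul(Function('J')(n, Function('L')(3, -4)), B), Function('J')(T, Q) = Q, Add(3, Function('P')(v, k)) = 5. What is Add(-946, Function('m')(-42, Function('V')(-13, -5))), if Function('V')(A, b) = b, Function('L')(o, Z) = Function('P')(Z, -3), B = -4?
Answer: -9774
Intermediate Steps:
Function('P')(v, k) = 2 (Function('P')(v, k) = Add(-3, 5) = 2)
Function('L')(o, Z) = 2
Function('N')(n) = -8 (Function('N')(n) = Mul(2, -4) = -8)
Function('m')(f, s) = Add(-8, Mul(s, Pow(f, 2))) (Function('m')(f, s) = Add(Mul(Mul(f, f), s), -8) = Add(Mul(Pow(f, 2), s), -8) = Add(Mul(s, Pow(f, 2)), -8) = Add(-8, Mul(s, Pow(f, 2))))
Add(-946, Function('m')(-42, Function('V')(-13, -5))) = Add(-946, Add(-8, Mul(-5, Pow(-42, 2)))) = Add(-946, Add(-8, Mul(-5, 1764))) = Add(-946, Add(-8, -8820)) = Add(-946, -8828) = -9774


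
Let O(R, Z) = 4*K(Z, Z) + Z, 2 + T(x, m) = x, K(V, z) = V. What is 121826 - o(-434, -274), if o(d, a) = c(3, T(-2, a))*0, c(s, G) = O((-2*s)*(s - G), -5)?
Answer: 121826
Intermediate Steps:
T(x, m) = -2 + x
O(R, Z) = 5*Z (O(R, Z) = 4*Z + Z = 5*Z)
c(s, G) = -25 (c(s, G) = 5*(-5) = -25)
o(d, a) = 0 (o(d, a) = -25*0 = 0)
121826 - o(-434, -274) = 121826 - 1*0 = 121826 + 0 = 121826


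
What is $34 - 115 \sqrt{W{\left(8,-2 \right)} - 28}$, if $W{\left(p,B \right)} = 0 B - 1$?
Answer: $34 - 115 i \sqrt{29} \approx 34.0 - 619.29 i$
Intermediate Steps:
$W{\left(p,B \right)} = -1$ ($W{\left(p,B \right)} = 0 - 1 = -1$)
$34 - 115 \sqrt{W{\left(8,-2 \right)} - 28} = 34 - 115 \sqrt{-1 - 28} = 34 - 115 \sqrt{-29} = 34 - 115 i \sqrt{29}$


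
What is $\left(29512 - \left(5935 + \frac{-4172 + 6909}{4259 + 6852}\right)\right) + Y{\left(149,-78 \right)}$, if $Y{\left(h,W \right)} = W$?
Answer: $\frac{261094652}{11111} \approx 23499.0$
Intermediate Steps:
$\left(29512 - \left(5935 + \frac{-4172 + 6909}{4259 + 6852}\right)\right) + Y{\left(149,-78 \right)} = \left(29512 - \left(5935 + \frac{-4172 + 6909}{4259 + 6852}\right)\right) - 78 = \left(29512 - \left(5935 + \frac{2737}{11111}\right)\right) - 78 = \left(29512 - \left(5935 + 2737 \cdot \frac{1}{11111}\right)\right) - 78 = \left(29512 - \frac{65946522}{11111}\right) - 78 = \frac{261961310}{11111} - 78 = \frac{261094652}{11111}$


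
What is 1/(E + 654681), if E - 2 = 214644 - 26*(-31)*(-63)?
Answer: 1/818549 ≈ 1.2217e-6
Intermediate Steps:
E = 163868 (E = 2 + (214644 - 26*(-31)*(-63)) = 2 + (214644 + 806*(-63)) = 2 + (214644 - 50778) = 2 + 163866 = 163868)
1/(E + 654681) = 1/(163868 + 654681) = 1/818549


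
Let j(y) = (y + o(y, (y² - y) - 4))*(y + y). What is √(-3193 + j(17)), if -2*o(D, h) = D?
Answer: 22*I*√6 ≈ 53.889*I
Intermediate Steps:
o(D, h) = -D/2
j(y) = y² (j(y) = (y - y/2)*(y + y) = (y/2)*(2*y) = y²)
√(-3193 + j(17)) = √(-3193 + 17²) = √(-3193 + 289) = √(-2904) = 22*I*√6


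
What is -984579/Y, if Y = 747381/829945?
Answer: -272382139385/249127 ≈ -1.0933e+6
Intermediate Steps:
Y = 747381/829945 (Y = 747381*(1/829945) = 747381/829945 ≈ 0.90052)
-984579/Y = -984579/747381/829945 = -984579*829945/747381 = -272382139385/249127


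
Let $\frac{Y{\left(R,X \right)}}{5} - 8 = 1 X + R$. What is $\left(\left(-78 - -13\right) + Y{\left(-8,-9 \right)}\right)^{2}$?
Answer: $12100$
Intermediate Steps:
$Y{\left(R,X \right)} = 40 + 5 R + 5 X$ ($Y{\left(R,X \right)} = 40 + 5 \left(1 X + R\right) = 40 + 5 \left(X + R\right) = 40 + 5 \left(R + X\right) = 40 + \left(5 R + 5 X\right) = 40 + 5 R + 5 X$)
$\left(\left(-78 - -13\right) + Y{\left(-8,-9 \right)}\right)^{2} = \left(\left(-78 - -13\right) + \left(40 + 5 \left(-8\right) + 5 \left(-9\right)\right)\right)^{2} = \left(\left(-78 + 13\right) - 45\right)^{2} = \left(-65 - 45\right)^{2} = \left(-110\right)^{2} = 12100$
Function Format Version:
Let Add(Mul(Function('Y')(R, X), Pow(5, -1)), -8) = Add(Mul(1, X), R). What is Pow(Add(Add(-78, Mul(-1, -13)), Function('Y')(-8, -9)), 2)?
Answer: 12100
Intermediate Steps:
Function('Y')(R, X) = Add(40, Mul(5, R), Mul(5, X)) (Function('Y')(R, X) = Add(40, Mul(5, Add(Mul(1, X), R))) = Add(40, Mul(5, Add(X, R))) = Add(40, Mul(5, Add(R, X))) = Add(40, Add(Mul(5, R), Mul(5, X))) = Add(40, Mul(5, R), Mul(5, X)))
Pow(Add(Add(-78, Mul(-1, -13)), Function('Y')(-8, -9)), 2) = Pow(Add(Add(-78, Mul(-1, -13)), Add(40, Mul(5, -8), Mul(5, -9))), 2) = Pow(Add(Add(-78, 13), Add(40, -40, -45)), 2) = Pow(Add(-65, -45), 2) = Pow(-110, 2) = 12100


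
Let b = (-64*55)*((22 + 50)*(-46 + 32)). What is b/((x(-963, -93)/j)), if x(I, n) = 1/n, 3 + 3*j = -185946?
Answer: 20453080919040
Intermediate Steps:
j = -61983 (j = -1 + (1/3)*(-185946) = -1 - 61982 = -61983)
b = 3548160 (b = -253440*(-14) = -3520*(-1008) = 3548160)
b/((x(-963, -93)/j)) = 3548160/((1/(-93*(-61983)))) = 3548160/((-1/93*(-1/61983))) = 3548160/(1/5764419) = 3548160*5764419 = 20453080919040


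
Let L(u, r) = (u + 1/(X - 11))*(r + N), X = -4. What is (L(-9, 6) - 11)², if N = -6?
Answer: 121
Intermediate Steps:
L(u, r) = (-6 + r)*(-1/15 + u) (L(u, r) = (u + 1/(-4 - 11))*(r - 6) = (u + 1/(-15))*(-6 + r) = (u - 1/15)*(-6 + r) = (-1/15 + u)*(-6 + r) = (-6 + r)*(-1/15 + u))
(L(-9, 6) - 11)² = ((⅖ - 6*(-9) - 1/15*6 + 6*(-9)) - 11)² = ((⅖ + 54 - ⅖ - 54) - 11)² = (0 - 11)² = (-11)² = 121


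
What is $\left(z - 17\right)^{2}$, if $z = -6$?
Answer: $529$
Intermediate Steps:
$\left(z - 17\right)^{2} = \left(-6 - 17\right)^{2} = \left(-23\right)^{2} = 529$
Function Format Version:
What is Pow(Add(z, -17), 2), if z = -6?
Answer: 529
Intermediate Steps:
Pow(Add(z, -17), 2) = Pow(Add(-6, -17), 2) = Pow(-23, 2) = 529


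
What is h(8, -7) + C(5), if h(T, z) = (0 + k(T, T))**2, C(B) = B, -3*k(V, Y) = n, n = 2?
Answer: 49/9 ≈ 5.4444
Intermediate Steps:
k(V, Y) = -2/3 (k(V, Y) = -1/3*2 = -2/3)
h(T, z) = 4/9 (h(T, z) = (0 - 2/3)**2 = (-2/3)**2 = 4/9)
h(8, -7) + C(5) = 4/9 + 5 = 49/9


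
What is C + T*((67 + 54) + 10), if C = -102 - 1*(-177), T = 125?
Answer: 16450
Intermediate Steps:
C = 75 (C = -102 + 177 = 75)
C + T*((67 + 54) + 10) = 75 + 125*((67 + 54) + 10) = 75 + 125*(121 + 10) = 75 + 125*131 = 75 + 16375 = 16450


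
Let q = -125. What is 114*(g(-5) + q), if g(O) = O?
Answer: -14820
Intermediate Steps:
114*(g(-5) + q) = 114*(-5 - 125) = 114*(-130) = -14820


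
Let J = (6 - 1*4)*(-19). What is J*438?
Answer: -16644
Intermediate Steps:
J = -38 (J = (6 - 4)*(-19) = 2*(-19) = -38)
J*438 = -38*438 = -16644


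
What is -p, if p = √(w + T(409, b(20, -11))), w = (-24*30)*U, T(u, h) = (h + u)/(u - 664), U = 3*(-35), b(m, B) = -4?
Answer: -3*√2427549/17 ≈ -274.95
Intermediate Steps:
U = -105
T(u, h) = (h + u)/(-664 + u)
w = 75600 (w = -24*30*(-105) = -720*(-105) = 75600)
p = 3*√2427549/17 (p = √(75600 + (-4 + 409)/(-664 + 409)) = √(75600 + 405/(-255)) = √(75600 - 1/255*405) = √(75600 - 27/17) = √(1285173/17) = 3*√2427549/17 ≈ 274.95)
-p = -3*√2427549/17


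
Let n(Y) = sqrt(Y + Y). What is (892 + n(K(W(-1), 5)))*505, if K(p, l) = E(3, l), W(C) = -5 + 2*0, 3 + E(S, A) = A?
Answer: 451470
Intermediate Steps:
E(S, A) = -3 + A
W(C) = -5 (W(C) = -5 + 0 = -5)
K(p, l) = -3 + l
n(Y) = sqrt(2)*sqrt(Y) (n(Y) = sqrt(2*Y) = sqrt(2)*sqrt(Y))
(892 + n(K(W(-1), 5)))*505 = (892 + sqrt(2)*sqrt(-3 + 5))*505 = (892 + sqrt(2)*sqrt(2))*505 = (892 + 2)*505 = 894*505 = 451470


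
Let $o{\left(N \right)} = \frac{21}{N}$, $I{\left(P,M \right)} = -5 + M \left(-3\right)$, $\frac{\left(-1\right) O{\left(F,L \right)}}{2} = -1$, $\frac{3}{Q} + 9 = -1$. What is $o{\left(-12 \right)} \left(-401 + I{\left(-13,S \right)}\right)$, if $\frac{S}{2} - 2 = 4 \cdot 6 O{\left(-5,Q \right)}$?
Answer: $\frac{2471}{2} \approx 1235.5$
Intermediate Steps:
$Q = - \frac{3}{10}$ ($Q = \frac{3}{-9 - 1} = \frac{3}{-10} = 3 \left(- \frac{1}{10}\right) = - \frac{3}{10} \approx -0.3$)
$O{\left(F,L \right)} = 2$ ($O{\left(F,L \right)} = \left(-2\right) \left(-1\right) = 2$)
$S = 100$ ($S = 4 + 2 \cdot 4 \cdot 6 \cdot 2 = 4 + 2 \cdot 24 \cdot 2 = 4 + 2 \cdot 48 = 4 + 96 = 100$)
$I{\left(P,M \right)} = -5 - 3 M$
$o{\left(-12 \right)} \left(-401 + I{\left(-13,S \right)}\right) = \frac{21}{-12} \left(-401 - 305\right) = 21 \left(- \frac{1}{12}\right) \left(-401 - 305\right) = - \frac{7 \left(-401 - 305\right)}{4} = \left(- \frac{7}{4}\right) \left(-706\right) = \frac{2471}{2}$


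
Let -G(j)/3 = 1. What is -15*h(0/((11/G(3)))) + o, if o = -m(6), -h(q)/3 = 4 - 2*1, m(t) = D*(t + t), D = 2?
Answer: 66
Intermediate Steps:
G(j) = -3 (G(j) = -3*1 = -3)
m(t) = 4*t (m(t) = 2*(t + t) = 2*(2*t) = 4*t)
h(q) = -6 (h(q) = -3*(4 - 2*1) = -3*(4 - 2) = -3*2 = -6)
o = -24 (o = -4*6 = -1*24 = -24)
-15*h(0/((11/G(3)))) + o = -15*(-6) - 24 = 90 - 24 = 66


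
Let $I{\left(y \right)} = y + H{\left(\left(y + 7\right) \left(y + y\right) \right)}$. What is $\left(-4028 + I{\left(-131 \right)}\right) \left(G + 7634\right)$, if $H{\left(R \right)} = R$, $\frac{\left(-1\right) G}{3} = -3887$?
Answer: $546608055$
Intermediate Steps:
$G = 11661$ ($G = \left(-3\right) \left(-3887\right) = 11661$)
$I{\left(y \right)} = y + 2 y \left(7 + y\right)$ ($I{\left(y \right)} = y + \left(y + 7\right) \left(y + y\right) = y + \left(7 + y\right) 2 y = y + 2 y \left(7 + y\right)$)
$\left(-4028 + I{\left(-131 \right)}\right) \left(G + 7634\right) = \left(-4028 - 131 \left(15 + 2 \left(-131\right)\right)\right) \left(11661 + 7634\right) = \left(-4028 - 131 \left(15 - 262\right)\right) 19295 = \left(-4028 - -32357\right) 19295 = \left(-4028 + 32357\right) 19295 = 28329 \cdot 19295 = 546608055$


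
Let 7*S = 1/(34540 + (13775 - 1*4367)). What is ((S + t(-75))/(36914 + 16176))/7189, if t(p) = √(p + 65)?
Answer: 1/117413589380360 + I*√10/381664010 ≈ 8.5169e-15 + 8.2855e-9*I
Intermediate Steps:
t(p) = √(65 + p)
S = 1/307636 (S = 1/(7*(34540 + (13775 - 1*4367))) = 1/(7*(34540 + (13775 - 4367))) = 1/(7*(34540 + 9408)) = (⅐)/43948 = (⅐)*(1/43948) = 1/307636 ≈ 3.2506e-6)
((S + t(-75))/(36914 + 16176))/7189 = ((1/307636 + √(65 - 75))/(36914 + 16176))/7189 = ((1/307636 + √(-10))/53090)*(1/7189) = ((1/307636 + I*√10)*(1/53090))*(1/7189) = (1/16332395240 + I*√10/53090)*(1/7189) = 1/117413589380360 + I*√10/381664010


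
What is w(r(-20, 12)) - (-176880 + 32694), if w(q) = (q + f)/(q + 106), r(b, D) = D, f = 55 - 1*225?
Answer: 8506895/59 ≈ 1.4418e+5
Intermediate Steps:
f = -170 (f = 55 - 225 = -170)
w(q) = (-170 + q)/(106 + q) (w(q) = (q - 170)/(q + 106) = (-170 + q)/(106 + q))
w(r(-20, 12)) - (-176880 + 32694) = (-170 + 12)/(106 + 12) - (-176880 + 32694) = -158/118 - 1*(-144186) = (1/118)*(-158) + 144186 = -79/59 + 144186 = 8506895/59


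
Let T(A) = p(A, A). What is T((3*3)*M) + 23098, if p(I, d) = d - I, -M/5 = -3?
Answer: 23098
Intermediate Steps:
M = 15 (M = -5*(-3) = 15)
T(A) = 0 (T(A) = A - A = 0)
T((3*3)*M) + 23098 = 0 + 23098 = 23098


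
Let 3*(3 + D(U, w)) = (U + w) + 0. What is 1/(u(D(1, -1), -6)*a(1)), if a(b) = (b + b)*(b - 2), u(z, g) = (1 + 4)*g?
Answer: 1/60 ≈ 0.016667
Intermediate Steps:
D(U, w) = -3 + U/3 + w/3 (D(U, w) = -3 + ((U + w) + 0)/3 = -3 + (U + w)/3 = -3 + (U/3 + w/3) = -3 + U/3 + w/3)
u(z, g) = 5*g
a(b) = 2*b*(-2 + b) (a(b) = (2*b)*(-2 + b) = 2*b*(-2 + b))
1/(u(D(1, -1), -6)*a(1)) = 1/((5*(-6))*(2*1*(-2 + 1))) = 1/(-60*(-1)) = 1/(-30*(-2)) = 1/60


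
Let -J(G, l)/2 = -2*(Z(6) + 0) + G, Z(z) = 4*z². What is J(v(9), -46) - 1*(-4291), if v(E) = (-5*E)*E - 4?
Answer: 5685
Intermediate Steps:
v(E) = -4 - 5*E² (v(E) = -5*E² - 4 = -4 - 5*E²)
J(G, l) = 576 - 2*G (J(G, l) = -2*(-2*(4*6² + 0) + G) = -2*(-2*(4*36 + 0) + G) = -2*(-2*(144 + 0) + G) = -2*(-2*144 + G) = -2*(-288 + G) = 576 - 2*G)
J(v(9), -46) - 1*(-4291) = (576 - 2*(-4 - 5*9²)) - 1*(-4291) = (576 - 2*(-4 - 5*81)) + 4291 = (576 - 2*(-4 - 405)) + 4291 = (576 - 2*(-409)) + 4291 = (576 + 818) + 4291 = 1394 + 4291 = 5685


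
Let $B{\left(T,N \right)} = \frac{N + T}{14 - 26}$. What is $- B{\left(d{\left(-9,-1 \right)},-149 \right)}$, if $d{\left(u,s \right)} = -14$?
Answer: $- \frac{163}{12} \approx -13.583$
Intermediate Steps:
$B{\left(T,N \right)} = - \frac{N}{12} - \frac{T}{12}$ ($B{\left(T,N \right)} = \frac{N + T}{-12} = \left(N + T\right) \left(- \frac{1}{12}\right) = - \frac{N}{12} - \frac{T}{12}$)
$- B{\left(d{\left(-9,-1 \right)},-149 \right)} = - (\left(- \frac{1}{12}\right) \left(-149\right) - - \frac{7}{6}) = - (\frac{149}{12} + \frac{7}{6}) = \left(-1\right) \frac{163}{12} = - \frac{163}{12}$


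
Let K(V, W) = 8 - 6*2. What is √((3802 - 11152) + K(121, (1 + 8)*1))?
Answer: I*√7354 ≈ 85.755*I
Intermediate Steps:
K(V, W) = -4 (K(V, W) = 8 - 12 = -4)
√((3802 - 11152) + K(121, (1 + 8)*1)) = √((3802 - 11152) - 4) = √(-7350 - 4) = √(-7354) = I*√7354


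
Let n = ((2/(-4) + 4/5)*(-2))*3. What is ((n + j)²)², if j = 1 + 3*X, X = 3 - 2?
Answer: 14641/625 ≈ 23.426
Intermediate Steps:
X = 1
j = 4 (j = 1 + 3*1 = 1 + 3 = 4)
n = -9/5 (n = ((2*(-¼) + 4*(⅕))*(-2))*3 = ((-½ + ⅘)*(-2))*3 = ((3/10)*(-2))*3 = -⅗*3 = -9/5 ≈ -1.8000)
((n + j)²)² = ((-9/5 + 4)²)² = ((11/5)²)² = (121/25)² = 14641/625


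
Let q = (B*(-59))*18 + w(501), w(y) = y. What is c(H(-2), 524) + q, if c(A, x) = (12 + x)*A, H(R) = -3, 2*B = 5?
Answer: -3762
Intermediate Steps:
B = 5/2 (B = (½)*5 = 5/2 ≈ 2.5000)
c(A, x) = A*(12 + x)
q = -2154 (q = ((5/2)*(-59))*18 + 501 = -295/2*18 + 501 = -2655 + 501 = -2154)
c(H(-2), 524) + q = -3*(12 + 524) - 2154 = -3*536 - 2154 = -1608 - 2154 = -3762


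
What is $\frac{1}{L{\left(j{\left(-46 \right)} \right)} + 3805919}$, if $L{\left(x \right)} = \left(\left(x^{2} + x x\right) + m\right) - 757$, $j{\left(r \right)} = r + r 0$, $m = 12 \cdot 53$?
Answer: $\frac{1}{3810030} \approx 2.6247 \cdot 10^{-7}$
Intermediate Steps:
$m = 636$
$j{\left(r \right)} = r$ ($j{\left(r \right)} = r + 0 = r$)
$L{\left(x \right)} = -121 + 2 x^{2}$ ($L{\left(x \right)} = \left(\left(x^{2} + x x\right) + 636\right) - 757 = \left(\left(x^{2} + x^{2}\right) + 636\right) - 757 = \left(2 x^{2} + 636\right) - 757 = \left(636 + 2 x^{2}\right) - 757 = -121 + 2 x^{2}$)
$\frac{1}{L{\left(j{\left(-46 \right)} \right)} + 3805919} = \frac{1}{\left(-121 + 2 \left(-46\right)^{2}\right) + 3805919} = \frac{1}{\left(-121 + 2 \cdot 2116\right) + 3805919} = \frac{1}{\left(-121 + 4232\right) + 3805919} = \frac{1}{4111 + 3805919} = \frac{1}{3810030}$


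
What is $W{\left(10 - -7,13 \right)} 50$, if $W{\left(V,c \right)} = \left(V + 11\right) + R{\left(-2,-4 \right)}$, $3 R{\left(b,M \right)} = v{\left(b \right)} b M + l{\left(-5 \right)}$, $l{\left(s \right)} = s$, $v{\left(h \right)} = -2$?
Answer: $1050$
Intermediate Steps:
$R{\left(b,M \right)} = - \frac{5}{3} - \frac{2 M b}{3}$ ($R{\left(b,M \right)} = \frac{- 2 b M - 5}{3} = \frac{- 2 M b - 5}{3} = \frac{-5 - 2 M b}{3} = - \frac{5}{3} - \frac{2 M b}{3}$)
$W{\left(V,c \right)} = 4 + V$ ($W{\left(V,c \right)} = \left(V + 11\right) - \left(\frac{5}{3} - - \frac{16}{3}\right) = \left(11 + V\right) - 7 = 4 + V$)
$W{\left(10 - -7,13 \right)} 50 = \left(4 + \left(10 - -7\right)\right) 50 = \left(4 + \left(10 + 7\right)\right) 50 = \left(4 + 17\right) 50 = 21 \cdot 50 = 1050$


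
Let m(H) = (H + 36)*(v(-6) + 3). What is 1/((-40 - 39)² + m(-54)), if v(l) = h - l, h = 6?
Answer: 1/5971 ≈ 0.00016748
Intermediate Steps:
v(l) = 6 - l
m(H) = 540 + 15*H (m(H) = (H + 36)*((6 - 1*(-6)) + 3) = (36 + H)*((6 + 6) + 3) = (36 + H)*(12 + 3) = (36 + H)*15 = 540 + 15*H)
1/((-40 - 39)² + m(-54)) = 1/((-40 - 39)² + (540 + 15*(-54))) = 1/((-79)² + (540 - 810)) = 1/(6241 - 270) = 1/5971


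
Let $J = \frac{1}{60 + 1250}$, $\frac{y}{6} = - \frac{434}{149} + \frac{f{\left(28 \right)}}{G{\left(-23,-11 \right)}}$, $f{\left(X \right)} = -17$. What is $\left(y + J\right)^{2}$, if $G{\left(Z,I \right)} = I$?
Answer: $\frac{310204418489641}{4609995468100} \approx 67.29$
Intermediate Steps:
$y = - \frac{13446}{1639}$ ($y = 6 \left(- \frac{434}{149} - \frac{17}{-11}\right) = 6 \left(\left(-434\right) \frac{1}{149} - - \frac{17}{11}\right) = 6 \left(- \frac{434}{149} + \frac{17}{11}\right) = 6 \left(- \frac{2241}{1639}\right) = - \frac{13446}{1639} \approx -8.2038$)
$J = \frac{1}{1310} \approx 0.00076336$
$\left(y + J\right)^{2} = \left(- \frac{13446}{1639} + \frac{1}{1310}\right)^{2} = \left(- \frac{17612621}{2147090}\right)^{2} = \frac{310204418489641}{4609995468100}$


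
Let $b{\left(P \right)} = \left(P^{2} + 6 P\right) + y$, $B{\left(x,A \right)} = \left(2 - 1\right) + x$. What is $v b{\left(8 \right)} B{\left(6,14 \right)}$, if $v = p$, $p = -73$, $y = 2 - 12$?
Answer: $-52122$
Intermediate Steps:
$B{\left(x,A \right)} = 1 + x$
$y = -10$ ($y = 2 - 12 = -10$)
$v = -73$
$b{\left(P \right)} = -10 + P^{2} + 6 P$ ($b{\left(P \right)} = \left(P^{2} + 6 P\right) - 10 = -10 + P^{2} + 6 P$)
$v b{\left(8 \right)} B{\left(6,14 \right)} = - 73 \left(-10 + 8^{2} + 6 \cdot 8\right) \left(1 + 6\right) = - 73 \left(-10 + 64 + 48\right) 7 = \left(-73\right) 102 \cdot 7 = \left(-7446\right) 7 = -52122$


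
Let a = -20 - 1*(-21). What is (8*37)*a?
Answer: 296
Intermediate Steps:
a = 1 (a = -20 + 21 = 1)
(8*37)*a = (8*37)*1 = 296*1 = 296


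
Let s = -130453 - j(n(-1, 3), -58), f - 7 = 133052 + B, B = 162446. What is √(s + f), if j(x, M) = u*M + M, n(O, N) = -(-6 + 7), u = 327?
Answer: 2*√46019 ≈ 429.04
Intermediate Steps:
f = 295505 (f = 7 + (133052 + 162446) = 7 + 295498 = 295505)
n(O, N) = -1 (n(O, N) = -1*1 = -1)
j(x, M) = 328*M (j(x, M) = 327*M + M = 328*M)
s = -111429 (s = -130453 - 328*(-58) = -130453 - 1*(-19024) = -130453 + 19024 = -111429)
√(s + f) = √(-111429 + 295505) = √184076 = 2*√46019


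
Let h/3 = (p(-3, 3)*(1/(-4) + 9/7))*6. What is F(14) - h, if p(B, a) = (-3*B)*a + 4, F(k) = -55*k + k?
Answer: -18675/14 ≈ -1333.9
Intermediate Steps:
F(k) = -54*k
p(B, a) = 4 - 3*B*a (p(B, a) = -3*B*a + 4 = 4 - 3*B*a)
h = 8091/14 (h = 3*(((4 - 3*(-3)*3)*(1/(-4) + 9/7))*6) = 3*(((4 + 27)*(1*(-¼) + 9*(⅐)))*6) = 3*((31*(-¼ + 9/7))*6) = 3*((31*(29/28))*6) = 3*((899/28)*6) = 3*(2697/14) = 8091/14 ≈ 577.93)
F(14) - h = -54*14 - 1*8091/14 = -756 - 8091/14 = -18675/14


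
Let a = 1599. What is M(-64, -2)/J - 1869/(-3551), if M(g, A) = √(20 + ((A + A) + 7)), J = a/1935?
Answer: 1869/3551 + 645*√23/533 ≈ 6.3299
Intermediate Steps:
J = 533/645 (J = 1599/1935 = 1599*(1/1935) = 533/645 ≈ 0.82636)
M(g, A) = √(27 + 2*A) (M(g, A) = √(20 + (2*A + 7)) = √(20 + (7 + 2*A)) = √(27 + 2*A))
M(-64, -2)/J - 1869/(-3551) = √(27 + 2*(-2))/(533/645) - 1869/(-3551) = √(27 - 4)*(645/533) - 1869*(-1/3551) = √23*(645/533) + 1869/3551 = 645*√23/533 + 1869/3551 = 1869/3551 + 645*√23/533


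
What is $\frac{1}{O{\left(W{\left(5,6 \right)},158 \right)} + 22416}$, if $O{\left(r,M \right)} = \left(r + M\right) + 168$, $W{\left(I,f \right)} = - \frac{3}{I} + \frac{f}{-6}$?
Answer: $\frac{5}{113702} \approx 4.3975 \cdot 10^{-5}$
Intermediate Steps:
$W{\left(I,f \right)} = - \frac{3}{I} - \frac{f}{6}$ ($W{\left(I,f \right)} = - \frac{3}{I} + f \left(- \frac{1}{6}\right) = - \frac{3}{I} - \frac{f}{6}$)
$O{\left(r,M \right)} = 168 + M + r$ ($O{\left(r,M \right)} = \left(M + r\right) + 168 = 168 + M + r$)
$\frac{1}{O{\left(W{\left(5,6 \right)},158 \right)} + 22416} = \frac{1}{\left(168 + 158 - \left(1 + \frac{3}{5}\right)\right) + 22416} = \frac{1}{\left(168 + 158 - \frac{8}{5}\right) + 22416} = \frac{1}{\frac{1622}{5} + 22416} = \frac{1}{\frac{113702}{5}} = \frac{5}{113702}$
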